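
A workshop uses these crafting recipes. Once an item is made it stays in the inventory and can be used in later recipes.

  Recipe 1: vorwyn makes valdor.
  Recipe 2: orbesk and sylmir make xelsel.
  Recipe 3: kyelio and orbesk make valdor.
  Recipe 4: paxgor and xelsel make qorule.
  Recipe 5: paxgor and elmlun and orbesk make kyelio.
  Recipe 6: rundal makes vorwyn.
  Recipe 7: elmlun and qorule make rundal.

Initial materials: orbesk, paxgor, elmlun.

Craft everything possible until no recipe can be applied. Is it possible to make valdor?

paxgor and elmlun and orbesk → kyelio (Recipe 5).
kyelio and orbesk → valdor (Recipe 3).

Yes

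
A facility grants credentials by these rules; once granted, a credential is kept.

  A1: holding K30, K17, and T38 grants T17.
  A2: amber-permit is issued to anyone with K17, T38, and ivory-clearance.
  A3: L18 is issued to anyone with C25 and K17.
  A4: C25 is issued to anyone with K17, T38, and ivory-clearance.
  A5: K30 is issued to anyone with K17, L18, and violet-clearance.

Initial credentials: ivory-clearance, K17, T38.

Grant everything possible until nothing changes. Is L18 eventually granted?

Holding K17, T38, and ivory-clearance grants C25 (A4).
Holding C25 and K17 grants L18 (A3).

Yes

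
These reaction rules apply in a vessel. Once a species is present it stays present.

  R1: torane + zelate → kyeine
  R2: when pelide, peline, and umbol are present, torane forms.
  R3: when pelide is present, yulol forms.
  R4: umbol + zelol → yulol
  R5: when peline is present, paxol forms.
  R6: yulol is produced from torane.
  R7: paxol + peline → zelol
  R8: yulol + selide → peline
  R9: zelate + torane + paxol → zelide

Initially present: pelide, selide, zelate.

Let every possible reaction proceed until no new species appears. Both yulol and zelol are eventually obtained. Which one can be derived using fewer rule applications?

yulol

yulol: pelide present → yulol forms (R3). [1 rule application]
zelol: pelide present → yulol forms (R3). yulol and selide present → peline forms (R8). peline present → paxol forms (R5). paxol and peline present → zelol forms (R7). [4 rule applications]
yulol needs fewer.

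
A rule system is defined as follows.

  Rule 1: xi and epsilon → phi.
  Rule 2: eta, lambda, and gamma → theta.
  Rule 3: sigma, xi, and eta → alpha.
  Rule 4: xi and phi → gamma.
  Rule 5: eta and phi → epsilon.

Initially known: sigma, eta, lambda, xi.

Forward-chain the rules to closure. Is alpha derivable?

From sigma, xi, and eta, Rule 3 gives alpha.

Yes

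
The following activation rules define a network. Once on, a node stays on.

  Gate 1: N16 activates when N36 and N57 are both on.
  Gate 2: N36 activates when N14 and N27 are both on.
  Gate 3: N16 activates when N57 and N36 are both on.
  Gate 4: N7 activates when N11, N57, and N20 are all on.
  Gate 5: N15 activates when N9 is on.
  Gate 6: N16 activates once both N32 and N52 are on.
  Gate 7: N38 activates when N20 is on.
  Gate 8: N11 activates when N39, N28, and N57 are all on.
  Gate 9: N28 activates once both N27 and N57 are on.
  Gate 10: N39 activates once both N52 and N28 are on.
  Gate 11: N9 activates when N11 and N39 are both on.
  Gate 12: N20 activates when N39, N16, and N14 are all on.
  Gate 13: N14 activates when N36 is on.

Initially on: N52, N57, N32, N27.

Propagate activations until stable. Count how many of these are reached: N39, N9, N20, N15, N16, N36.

4

N32 and N52 are on, so N16 activates (Gate 6).
N27 and N57 are on, so N28 activates (Gate 9).
Gate 10: N52 and N28 on → N39 on.
N39, N28, and N57 are on, so N11 activates (Gate 8).
N11 and N39 are on, so N9 activates (Gate 11).
Gate 5: N9 on → N15 on.
N39: reached.
N9: reached.
N20 would need N39, N16, and N14 (Gate 12), but N14 never turns on.
N15: reached.
N16: reached.
N36 would need N14 and N27 (Gate 2), but N14 never turns on.
Reached: N39, N9, N15, and N16 — 4 of the 6.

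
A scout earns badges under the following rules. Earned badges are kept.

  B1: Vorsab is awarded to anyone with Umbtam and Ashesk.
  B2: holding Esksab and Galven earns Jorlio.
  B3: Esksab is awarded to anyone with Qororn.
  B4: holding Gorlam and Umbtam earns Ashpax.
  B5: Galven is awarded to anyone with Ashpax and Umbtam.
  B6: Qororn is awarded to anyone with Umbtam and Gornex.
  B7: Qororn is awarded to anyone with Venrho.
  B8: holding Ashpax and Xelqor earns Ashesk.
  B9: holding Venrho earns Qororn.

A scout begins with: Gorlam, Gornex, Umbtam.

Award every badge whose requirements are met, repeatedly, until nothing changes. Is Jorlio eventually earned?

With Umbtam and Gornex, Qororn is earned (B6).
With Gorlam and Umbtam, Ashpax is earned (B4).
With Ashpax and Umbtam, Galven is earned (B5).
With Qororn, Esksab is earned (B3).
With Esksab and Galven, Jorlio is earned (B2).

Yes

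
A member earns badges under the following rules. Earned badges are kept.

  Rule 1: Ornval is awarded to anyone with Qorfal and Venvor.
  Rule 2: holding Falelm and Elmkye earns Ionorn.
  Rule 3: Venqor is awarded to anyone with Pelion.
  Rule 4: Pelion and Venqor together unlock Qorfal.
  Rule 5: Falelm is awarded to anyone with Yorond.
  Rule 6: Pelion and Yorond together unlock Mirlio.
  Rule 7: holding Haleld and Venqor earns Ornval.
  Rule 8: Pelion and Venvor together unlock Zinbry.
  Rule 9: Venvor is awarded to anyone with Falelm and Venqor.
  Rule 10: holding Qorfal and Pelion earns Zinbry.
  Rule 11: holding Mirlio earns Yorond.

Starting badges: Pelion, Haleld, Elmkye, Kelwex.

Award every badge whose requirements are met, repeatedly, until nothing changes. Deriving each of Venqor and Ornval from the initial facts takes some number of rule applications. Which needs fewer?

Venqor: With Pelion, Venqor is earned (Rule 3). [1 rule application]
Ornval: With Pelion, Venqor is earned (Rule 3). With Haleld and Venqor, Ornval is earned (Rule 7). [2 rule applications]
Venqor needs fewer.

Venqor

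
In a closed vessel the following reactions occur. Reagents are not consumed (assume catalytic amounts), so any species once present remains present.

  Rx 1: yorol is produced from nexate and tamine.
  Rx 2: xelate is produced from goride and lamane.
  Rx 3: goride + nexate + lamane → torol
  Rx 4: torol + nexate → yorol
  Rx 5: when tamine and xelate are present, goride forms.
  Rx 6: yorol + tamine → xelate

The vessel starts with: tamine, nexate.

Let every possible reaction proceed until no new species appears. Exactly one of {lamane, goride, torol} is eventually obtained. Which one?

goride

nexate and tamine present → yorol forms (Rx 1).
yorol and tamine present → xelate forms (Rx 6).
tamine and xelate present → goride forms (Rx 5).
torol would need goride, nexate, and lamane (Rx 3), but lamane never forms. No rule produces lamane, and it is not given.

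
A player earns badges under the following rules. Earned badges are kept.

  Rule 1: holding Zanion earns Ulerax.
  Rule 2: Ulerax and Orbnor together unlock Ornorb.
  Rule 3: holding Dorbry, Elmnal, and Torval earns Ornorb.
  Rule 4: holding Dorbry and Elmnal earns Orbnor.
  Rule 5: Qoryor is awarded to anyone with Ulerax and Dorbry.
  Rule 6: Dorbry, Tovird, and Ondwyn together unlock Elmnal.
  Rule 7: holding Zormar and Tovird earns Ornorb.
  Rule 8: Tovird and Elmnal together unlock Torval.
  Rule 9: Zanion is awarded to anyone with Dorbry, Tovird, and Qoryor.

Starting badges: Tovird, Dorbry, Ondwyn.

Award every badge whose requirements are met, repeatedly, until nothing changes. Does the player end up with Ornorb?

Yes

With Dorbry, Tovird, and Ondwyn, Elmnal is earned (Rule 6).
With Tovird and Elmnal, Torval is earned (Rule 8).
With Dorbry, Elmnal, and Torval, Ornorb is earned (Rule 3).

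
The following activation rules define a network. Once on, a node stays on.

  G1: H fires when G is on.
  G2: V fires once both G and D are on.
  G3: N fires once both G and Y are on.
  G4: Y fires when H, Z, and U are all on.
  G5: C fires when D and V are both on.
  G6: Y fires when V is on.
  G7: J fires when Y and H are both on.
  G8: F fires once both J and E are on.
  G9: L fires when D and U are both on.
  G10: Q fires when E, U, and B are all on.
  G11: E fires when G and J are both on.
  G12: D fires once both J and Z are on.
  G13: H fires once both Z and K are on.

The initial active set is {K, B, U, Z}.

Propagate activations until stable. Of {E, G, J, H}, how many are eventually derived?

2

Z and K are on, so H fires (G13).
G4: H, Z, and U on → Y on.
G7: Y and H on → J on.
E would need G and J (G11), but G never turns on.
No rule produces G, and it is not given.
J: reached.
H: reached.
Reached: J and H — 2 of the 4.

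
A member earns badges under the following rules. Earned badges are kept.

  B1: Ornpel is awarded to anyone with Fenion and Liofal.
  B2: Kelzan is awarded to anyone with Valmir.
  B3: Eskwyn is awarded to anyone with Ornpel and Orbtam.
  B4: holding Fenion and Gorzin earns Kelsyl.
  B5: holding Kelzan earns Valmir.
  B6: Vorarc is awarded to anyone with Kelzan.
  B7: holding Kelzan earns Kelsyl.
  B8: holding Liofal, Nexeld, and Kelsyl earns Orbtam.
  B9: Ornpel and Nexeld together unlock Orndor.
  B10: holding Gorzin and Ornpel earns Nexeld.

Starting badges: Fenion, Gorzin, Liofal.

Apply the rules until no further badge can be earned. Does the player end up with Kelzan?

No

Kelzan would need Valmir (B2), but Valmir is never earned.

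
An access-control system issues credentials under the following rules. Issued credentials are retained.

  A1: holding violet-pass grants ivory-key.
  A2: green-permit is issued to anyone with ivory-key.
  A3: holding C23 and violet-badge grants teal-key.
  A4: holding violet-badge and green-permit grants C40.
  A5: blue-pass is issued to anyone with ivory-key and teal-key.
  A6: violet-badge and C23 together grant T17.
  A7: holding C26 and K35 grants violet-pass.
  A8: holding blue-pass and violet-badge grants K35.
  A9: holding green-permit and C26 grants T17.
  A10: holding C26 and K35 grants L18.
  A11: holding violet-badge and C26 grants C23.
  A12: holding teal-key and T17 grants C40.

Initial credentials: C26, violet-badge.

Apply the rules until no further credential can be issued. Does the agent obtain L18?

L18 would need C26 and K35 (A10), but K35 is never granted.

No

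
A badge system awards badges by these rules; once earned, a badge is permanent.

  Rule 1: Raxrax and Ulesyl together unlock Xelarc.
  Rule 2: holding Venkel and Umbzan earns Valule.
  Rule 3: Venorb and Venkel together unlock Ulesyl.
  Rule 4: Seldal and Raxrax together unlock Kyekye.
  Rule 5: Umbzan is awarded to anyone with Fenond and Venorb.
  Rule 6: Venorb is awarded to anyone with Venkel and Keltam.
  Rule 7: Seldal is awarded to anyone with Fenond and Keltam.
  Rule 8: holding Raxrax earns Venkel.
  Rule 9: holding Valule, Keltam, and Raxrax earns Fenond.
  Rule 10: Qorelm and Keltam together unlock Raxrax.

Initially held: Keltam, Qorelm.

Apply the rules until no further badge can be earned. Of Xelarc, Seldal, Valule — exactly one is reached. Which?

Xelarc

With Qorelm and Keltam, Raxrax is earned (Rule 10).
With Raxrax, Venkel is earned (Rule 8).
With Venkel and Keltam, Venorb is earned (Rule 6).
With Venorb and Venkel, Ulesyl is earned (Rule 3).
With Raxrax and Ulesyl, Xelarc is earned (Rule 1).
Valule would need Venkel and Umbzan (Rule 2), but Umbzan is never earned. Seldal would need Fenond and Keltam (Rule 7), but Fenond is never earned.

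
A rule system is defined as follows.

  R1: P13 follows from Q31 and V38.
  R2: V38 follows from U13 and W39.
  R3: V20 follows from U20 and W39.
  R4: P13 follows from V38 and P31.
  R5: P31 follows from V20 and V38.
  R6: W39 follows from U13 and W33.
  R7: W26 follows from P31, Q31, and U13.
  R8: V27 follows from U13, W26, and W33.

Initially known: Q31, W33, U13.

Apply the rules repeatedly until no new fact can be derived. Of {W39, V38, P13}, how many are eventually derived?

From U13 and W33, R6 gives W39.
From U13 and W39, R2 gives V38.
From Q31 and V38, R1 gives P13.
W39: reached.
V38: reached.
P13: reached.
All 3 are reached.

3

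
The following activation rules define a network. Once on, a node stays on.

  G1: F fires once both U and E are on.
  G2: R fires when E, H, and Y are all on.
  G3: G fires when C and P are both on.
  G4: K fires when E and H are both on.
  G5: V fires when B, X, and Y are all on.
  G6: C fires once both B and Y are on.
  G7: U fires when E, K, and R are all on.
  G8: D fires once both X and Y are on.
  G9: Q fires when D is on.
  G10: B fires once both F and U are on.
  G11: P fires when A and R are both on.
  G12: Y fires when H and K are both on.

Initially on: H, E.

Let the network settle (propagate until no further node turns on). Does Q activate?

Q would need D (G9), but D never turns on.

No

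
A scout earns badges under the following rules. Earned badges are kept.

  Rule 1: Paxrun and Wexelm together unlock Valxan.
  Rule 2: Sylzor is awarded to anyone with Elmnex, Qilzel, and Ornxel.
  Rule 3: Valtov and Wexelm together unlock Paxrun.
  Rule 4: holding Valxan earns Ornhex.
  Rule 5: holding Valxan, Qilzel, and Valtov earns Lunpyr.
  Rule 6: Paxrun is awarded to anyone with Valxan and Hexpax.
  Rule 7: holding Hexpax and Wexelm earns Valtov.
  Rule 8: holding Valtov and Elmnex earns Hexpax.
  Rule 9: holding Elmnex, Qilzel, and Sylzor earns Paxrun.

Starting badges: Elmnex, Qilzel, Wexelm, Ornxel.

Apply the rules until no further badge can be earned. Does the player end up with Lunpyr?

Lunpyr would need Valxan, Qilzel, and Valtov (Rule 5), but Valtov is never earned.

No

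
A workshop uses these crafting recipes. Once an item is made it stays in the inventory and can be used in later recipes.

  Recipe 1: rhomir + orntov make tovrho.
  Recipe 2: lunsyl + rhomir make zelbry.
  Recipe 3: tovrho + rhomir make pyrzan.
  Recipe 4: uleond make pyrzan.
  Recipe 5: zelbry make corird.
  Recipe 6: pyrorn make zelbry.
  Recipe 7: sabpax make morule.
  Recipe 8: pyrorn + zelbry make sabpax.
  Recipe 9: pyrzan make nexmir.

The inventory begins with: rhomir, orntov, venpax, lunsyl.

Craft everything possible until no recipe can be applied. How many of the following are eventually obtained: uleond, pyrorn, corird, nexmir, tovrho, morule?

3

rhomir + orntov → tovrho (Recipe 1).
Using Recipe 2, lunsyl and rhomir make zelbry.
Using Recipe 3, tovrho and rhomir make pyrzan.
Using Recipe 5, zelbry makes corird.
Using Recipe 9, pyrzan makes nexmir.
No rule produces uleond, and it is not given.
No rule produces pyrorn, and it is not given.
corird: reached.
nexmir: reached.
tovrho: reached.
morule would need sabpax (Recipe 7), but sabpax is never obtained.
Reached: corird, nexmir, and tovrho — 3 of the 6.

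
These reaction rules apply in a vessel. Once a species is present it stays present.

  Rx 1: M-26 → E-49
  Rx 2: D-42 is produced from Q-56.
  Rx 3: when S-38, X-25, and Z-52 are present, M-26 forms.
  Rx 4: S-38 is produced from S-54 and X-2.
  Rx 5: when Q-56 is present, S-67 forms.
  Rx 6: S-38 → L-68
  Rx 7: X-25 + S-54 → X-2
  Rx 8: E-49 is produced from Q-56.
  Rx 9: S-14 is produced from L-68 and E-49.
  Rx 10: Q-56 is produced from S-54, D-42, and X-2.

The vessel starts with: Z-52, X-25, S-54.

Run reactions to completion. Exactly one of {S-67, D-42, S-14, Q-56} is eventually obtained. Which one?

X-25 and S-54 present → X-2 forms (Rx 7).
S-54 and X-2 present → S-38 forms (Rx 4).
S-38, X-25, and Z-52 present → M-26 forms (Rx 3).
S-38 present → L-68 forms (Rx 6).
M-26 present → E-49 forms (Rx 1).
L-68 and E-49 present → S-14 forms (Rx 9).
D-42 would need Q-56 (Rx 2), but Q-56 never forms. Q-56 would need S-54, D-42, and X-2 (Rx 10), but D-42 never forms. S-67 would need Q-56 (Rx 5), but Q-56 never forms.

S-14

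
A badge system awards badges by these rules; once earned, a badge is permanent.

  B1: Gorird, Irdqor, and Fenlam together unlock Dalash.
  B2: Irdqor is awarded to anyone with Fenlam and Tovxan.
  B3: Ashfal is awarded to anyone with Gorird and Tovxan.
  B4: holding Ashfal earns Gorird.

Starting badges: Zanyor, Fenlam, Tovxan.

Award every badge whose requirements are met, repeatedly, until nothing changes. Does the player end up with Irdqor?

With Fenlam and Tovxan, Irdqor is earned (B2).

Yes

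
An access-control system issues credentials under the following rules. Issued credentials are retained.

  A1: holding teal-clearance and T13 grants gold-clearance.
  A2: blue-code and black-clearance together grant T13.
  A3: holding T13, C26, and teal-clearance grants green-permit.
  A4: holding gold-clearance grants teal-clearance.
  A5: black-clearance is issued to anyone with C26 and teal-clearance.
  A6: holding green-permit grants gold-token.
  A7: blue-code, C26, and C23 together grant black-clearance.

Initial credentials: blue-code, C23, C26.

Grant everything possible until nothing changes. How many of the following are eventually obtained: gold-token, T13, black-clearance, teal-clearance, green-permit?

2

Holding blue-code, C26, and C23 grants black-clearance (A7).
Holding blue-code and black-clearance grants T13 (A2).
gold-token would need green-permit (A6), but green-permit is never granted.
T13: reached.
black-clearance: reached.
teal-clearance would need gold-clearance (A4), but gold-clearance is never granted.
green-permit would need T13, C26, and teal-clearance (A3), but teal-clearance is never granted.
Reached: T13 and black-clearance — 2 of the 5.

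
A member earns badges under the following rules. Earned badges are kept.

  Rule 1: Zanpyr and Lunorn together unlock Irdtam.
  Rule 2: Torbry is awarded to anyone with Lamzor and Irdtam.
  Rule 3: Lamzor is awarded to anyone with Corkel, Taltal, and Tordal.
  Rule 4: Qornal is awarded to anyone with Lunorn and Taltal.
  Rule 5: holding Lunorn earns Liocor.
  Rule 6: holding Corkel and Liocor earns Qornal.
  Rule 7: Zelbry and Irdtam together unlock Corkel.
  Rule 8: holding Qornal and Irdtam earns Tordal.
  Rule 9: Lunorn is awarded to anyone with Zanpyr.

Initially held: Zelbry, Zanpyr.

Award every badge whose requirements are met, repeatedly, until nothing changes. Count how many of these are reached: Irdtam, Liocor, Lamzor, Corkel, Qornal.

4

With Zanpyr, Lunorn is earned (Rule 9).
With Zanpyr and Lunorn, Irdtam is earned (Rule 1).
With Lunorn, Liocor is earned (Rule 5).
With Zelbry and Irdtam, Corkel is earned (Rule 7).
With Corkel and Liocor, Qornal is earned (Rule 6).
Irdtam: reached.
Liocor: reached.
Lamzor would need Corkel, Taltal, and Tordal (Rule 3), but Taltal is never earned.
Corkel: reached.
Qornal: reached.
Reached: Irdtam, Liocor, Corkel, and Qornal — 4 of the 5.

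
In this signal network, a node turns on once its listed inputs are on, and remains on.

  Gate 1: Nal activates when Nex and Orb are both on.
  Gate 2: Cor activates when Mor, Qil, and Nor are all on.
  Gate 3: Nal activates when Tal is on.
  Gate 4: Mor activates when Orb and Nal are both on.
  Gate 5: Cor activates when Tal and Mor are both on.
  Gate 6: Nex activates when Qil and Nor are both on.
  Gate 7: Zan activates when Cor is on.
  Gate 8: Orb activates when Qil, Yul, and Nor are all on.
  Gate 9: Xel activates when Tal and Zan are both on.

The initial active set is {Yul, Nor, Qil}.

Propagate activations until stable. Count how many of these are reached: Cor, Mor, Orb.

Qil and Nor are on, so Nex activates (Gate 6).
Qil, Yul, and Nor are on, so Orb activates (Gate 8).
Nex and Orb are on, so Nal activates (Gate 1).
Gate 4: Orb and Nal on → Mor on.
Mor, Qil, and Nor are on, so Cor activates (Gate 2).
Cor: reached.
Mor: reached.
Orb: reached.
All 3 are reached.

3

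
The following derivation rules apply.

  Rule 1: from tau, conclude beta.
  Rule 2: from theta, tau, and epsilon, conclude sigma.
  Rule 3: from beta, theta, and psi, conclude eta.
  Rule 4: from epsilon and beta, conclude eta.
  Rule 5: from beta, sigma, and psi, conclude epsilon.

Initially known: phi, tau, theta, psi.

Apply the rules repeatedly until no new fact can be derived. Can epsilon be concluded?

epsilon would need beta, sigma, and psi (Rule 5), but sigma is never established.

No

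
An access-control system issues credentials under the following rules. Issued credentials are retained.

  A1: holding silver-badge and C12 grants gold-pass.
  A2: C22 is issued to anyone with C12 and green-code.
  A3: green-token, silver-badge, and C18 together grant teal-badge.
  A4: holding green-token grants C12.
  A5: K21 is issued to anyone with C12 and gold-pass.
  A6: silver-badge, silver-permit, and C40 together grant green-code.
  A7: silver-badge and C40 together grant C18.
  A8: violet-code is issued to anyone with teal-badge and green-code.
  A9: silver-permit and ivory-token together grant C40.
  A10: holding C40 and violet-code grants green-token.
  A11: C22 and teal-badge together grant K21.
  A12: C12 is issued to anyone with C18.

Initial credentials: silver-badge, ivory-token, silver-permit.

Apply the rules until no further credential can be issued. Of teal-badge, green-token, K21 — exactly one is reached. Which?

K21

Holding silver-permit and ivory-token grants C40 (A9).
Holding silver-badge and C40 grants C18 (A7).
Holding C18 grants C12 (A12).
Holding silver-badge and C12 grants gold-pass (A1).
Holding C12 and gold-pass grants K21 (A5).
teal-badge would need green-token, silver-badge, and C18 (A3), but green-token is never granted. green-token would need C40 and violet-code (A10), but violet-code is never granted.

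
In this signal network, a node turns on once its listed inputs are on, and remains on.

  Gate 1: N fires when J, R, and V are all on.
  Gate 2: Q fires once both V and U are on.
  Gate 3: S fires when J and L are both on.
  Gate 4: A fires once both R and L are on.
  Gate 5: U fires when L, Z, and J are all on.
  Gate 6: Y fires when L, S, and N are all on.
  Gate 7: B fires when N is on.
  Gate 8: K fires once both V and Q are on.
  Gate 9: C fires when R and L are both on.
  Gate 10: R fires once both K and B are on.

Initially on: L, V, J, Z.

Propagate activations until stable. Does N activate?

No

N would need J, R, and V (Gate 1), but R never turns on.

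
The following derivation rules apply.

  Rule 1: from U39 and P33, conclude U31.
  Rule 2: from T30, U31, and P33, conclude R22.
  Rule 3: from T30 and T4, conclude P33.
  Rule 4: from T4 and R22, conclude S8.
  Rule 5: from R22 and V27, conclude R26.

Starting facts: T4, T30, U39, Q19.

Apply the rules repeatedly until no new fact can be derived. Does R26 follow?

No

R26 would need R22 and V27 (Rule 5), but V27 is never established.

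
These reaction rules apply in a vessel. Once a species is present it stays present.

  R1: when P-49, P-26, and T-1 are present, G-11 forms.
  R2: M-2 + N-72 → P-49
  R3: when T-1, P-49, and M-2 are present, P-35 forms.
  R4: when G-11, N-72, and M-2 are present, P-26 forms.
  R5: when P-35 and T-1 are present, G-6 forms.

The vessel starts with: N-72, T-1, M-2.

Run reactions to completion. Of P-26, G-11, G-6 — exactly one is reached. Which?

G-6

M-2 and N-72 present → P-49 forms (R2).
T-1, P-49, and M-2 present → P-35 forms (R3).
P-35 and T-1 present → G-6 forms (R5).
G-11 would need P-49, P-26, and T-1 (R1), but P-26 never forms. P-26 would need G-11, N-72, and M-2 (R4), but G-11 never forms.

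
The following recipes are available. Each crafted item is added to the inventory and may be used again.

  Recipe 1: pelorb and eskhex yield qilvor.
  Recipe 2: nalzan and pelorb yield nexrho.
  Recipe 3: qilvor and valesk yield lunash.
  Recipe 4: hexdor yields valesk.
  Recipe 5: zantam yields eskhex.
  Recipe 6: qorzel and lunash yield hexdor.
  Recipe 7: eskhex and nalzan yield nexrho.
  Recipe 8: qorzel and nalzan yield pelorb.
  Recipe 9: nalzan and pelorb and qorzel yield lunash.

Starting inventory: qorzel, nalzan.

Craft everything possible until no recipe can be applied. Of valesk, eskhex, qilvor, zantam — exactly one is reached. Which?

Using Recipe 8, qorzel and nalzan make pelorb.
nalzan and pelorb and qorzel → lunash (Recipe 9).
qorzel and lunash → hexdor (Recipe 6).
Using Recipe 4, hexdor makes valesk.
eskhex would need zantam (Recipe 5), but zantam is never obtained. qilvor would need pelorb and eskhex (Recipe 1), but eskhex is never obtained. No rule produces zantam, and it is not given.

valesk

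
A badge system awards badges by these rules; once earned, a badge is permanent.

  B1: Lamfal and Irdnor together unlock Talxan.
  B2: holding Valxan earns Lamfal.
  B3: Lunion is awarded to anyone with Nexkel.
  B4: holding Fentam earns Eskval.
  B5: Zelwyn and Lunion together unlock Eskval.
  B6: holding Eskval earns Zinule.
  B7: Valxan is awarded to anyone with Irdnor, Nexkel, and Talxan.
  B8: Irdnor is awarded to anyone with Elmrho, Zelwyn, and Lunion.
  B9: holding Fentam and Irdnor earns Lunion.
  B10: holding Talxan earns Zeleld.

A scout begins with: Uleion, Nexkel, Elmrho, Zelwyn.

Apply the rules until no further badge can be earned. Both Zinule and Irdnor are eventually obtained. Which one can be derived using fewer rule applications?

Irdnor

Irdnor: With Nexkel, Lunion is earned (B3). With Elmrho, Zelwyn, and Lunion, Irdnor is earned (B8). [2 rule applications]
Zinule: With Nexkel, Lunion is earned (B3). With Zelwyn and Lunion, Eskval is earned (B5). With Eskval, Zinule is earned (B6). [3 rule applications]
Irdnor needs fewer.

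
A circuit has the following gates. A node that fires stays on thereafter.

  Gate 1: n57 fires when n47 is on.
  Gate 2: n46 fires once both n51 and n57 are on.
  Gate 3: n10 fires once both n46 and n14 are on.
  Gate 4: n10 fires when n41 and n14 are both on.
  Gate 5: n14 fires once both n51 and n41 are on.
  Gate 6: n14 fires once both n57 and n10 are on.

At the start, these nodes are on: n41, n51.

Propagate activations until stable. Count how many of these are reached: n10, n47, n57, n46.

1

n51 and n41 are on, so n14 fires (Gate 5).
n41 and n14 are on, so n10 fires (Gate 4).
n10: reached.
No rule produces n47, and it is not given.
n57 would need n47 (Gate 1), but n47 never turns on.
n46 would need n51 and n57 (Gate 2), but n57 never turns on.
Reached: n10 — 1 of the 4.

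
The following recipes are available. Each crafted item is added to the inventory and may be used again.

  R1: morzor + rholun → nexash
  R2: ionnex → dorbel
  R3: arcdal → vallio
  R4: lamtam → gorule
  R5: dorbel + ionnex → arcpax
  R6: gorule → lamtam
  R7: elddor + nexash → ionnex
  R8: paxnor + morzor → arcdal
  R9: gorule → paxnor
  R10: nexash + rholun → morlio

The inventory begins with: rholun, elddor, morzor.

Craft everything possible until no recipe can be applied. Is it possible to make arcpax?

morzor + rholun → nexash (R1).
elddor + nexash → ionnex (R7).
ionnex → dorbel (R2).
Using R5, dorbel and ionnex make arcpax.

Yes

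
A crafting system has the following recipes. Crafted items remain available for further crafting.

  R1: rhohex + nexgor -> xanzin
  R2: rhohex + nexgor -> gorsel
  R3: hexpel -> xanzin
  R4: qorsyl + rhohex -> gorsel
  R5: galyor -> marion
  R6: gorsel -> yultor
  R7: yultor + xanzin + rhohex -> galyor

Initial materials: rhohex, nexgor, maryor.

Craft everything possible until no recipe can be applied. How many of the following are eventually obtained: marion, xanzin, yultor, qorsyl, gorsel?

rhohex + nexgor -> xanzin (R1).
rhohex + nexgor -> gorsel (R2).
gorsel -> yultor (R6).
Using R7, yultor, xanzin, and rhohex make galyor.
Using R5, galyor makes marion.
marion: reached.
xanzin: reached.
yultor: reached.
No rule produces qorsyl, and it is not given.
gorsel: reached.
Reached: marion, xanzin, yultor, and gorsel — 4 of the 5.

4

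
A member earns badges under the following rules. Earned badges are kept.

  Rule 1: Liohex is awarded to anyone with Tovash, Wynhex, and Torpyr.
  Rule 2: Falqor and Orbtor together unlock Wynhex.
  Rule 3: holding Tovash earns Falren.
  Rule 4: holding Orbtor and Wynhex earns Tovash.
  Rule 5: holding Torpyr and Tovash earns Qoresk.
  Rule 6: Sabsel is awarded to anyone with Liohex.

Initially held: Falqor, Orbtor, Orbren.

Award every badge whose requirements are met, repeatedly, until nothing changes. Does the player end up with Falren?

Yes

With Falqor and Orbtor, Wynhex is earned (Rule 2).
With Orbtor and Wynhex, Tovash is earned (Rule 4).
With Tovash, Falren is earned (Rule 3).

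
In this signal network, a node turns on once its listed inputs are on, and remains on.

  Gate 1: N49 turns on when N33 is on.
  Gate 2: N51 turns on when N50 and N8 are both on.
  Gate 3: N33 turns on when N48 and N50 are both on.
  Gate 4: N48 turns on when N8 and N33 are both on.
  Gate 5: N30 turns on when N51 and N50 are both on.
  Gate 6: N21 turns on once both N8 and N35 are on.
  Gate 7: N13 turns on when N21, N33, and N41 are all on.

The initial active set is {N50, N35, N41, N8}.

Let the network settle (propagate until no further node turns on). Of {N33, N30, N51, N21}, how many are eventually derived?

3

N8 and N35 are on, so N21 turns on (Gate 6).
N50 and N8 are on, so N51 turns on (Gate 2).
N51 and N50 are on, so N30 turns on (Gate 5).
N33 would need N48 and N50 (Gate 3), but N48 never turns on.
N30: reached.
N51: reached.
N21: reached.
Reached: N30, N51, and N21 — 3 of the 4.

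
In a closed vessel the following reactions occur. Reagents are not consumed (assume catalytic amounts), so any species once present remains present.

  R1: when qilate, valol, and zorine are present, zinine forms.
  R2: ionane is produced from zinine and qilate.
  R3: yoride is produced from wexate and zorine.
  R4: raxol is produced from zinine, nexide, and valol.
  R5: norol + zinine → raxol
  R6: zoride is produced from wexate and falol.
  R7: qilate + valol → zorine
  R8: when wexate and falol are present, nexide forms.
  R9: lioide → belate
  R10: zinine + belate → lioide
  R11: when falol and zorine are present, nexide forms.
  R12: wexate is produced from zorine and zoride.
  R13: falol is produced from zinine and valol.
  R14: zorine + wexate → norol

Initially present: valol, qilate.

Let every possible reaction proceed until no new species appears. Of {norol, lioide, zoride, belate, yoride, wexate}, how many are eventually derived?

norol would need zorine and wexate (R14), but wexate never forms.
lioide would need zinine and belate (R10), but belate never forms.
zoride would need wexate and falol (R6), but wexate never forms.
belate would need lioide (R9), but lioide never forms.
yoride would need wexate and zorine (R3), but wexate never forms.
wexate would need zorine and zoride (R12), but zoride never forms.
None of the 6 are reached.

0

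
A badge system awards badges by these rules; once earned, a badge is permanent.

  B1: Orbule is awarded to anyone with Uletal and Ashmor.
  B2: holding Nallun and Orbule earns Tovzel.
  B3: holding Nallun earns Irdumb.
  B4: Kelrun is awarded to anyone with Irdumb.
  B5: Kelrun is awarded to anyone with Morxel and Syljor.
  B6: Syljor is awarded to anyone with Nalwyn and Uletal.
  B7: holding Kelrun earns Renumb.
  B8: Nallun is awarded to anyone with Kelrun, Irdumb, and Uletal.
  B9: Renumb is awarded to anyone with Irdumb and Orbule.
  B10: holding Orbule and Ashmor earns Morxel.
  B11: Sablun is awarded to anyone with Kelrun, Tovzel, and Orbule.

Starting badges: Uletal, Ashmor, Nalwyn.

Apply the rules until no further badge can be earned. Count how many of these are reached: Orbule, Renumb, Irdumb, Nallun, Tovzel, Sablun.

With Nalwyn and Uletal, Syljor is earned (B6).
With Uletal and Ashmor, Orbule is earned (B1).
With Orbule and Ashmor, Morxel is earned (B10).
With Morxel and Syljor, Kelrun is earned (B5).
With Kelrun, Renumb is earned (B7).
Orbule: reached.
Renumb: reached.
Irdumb would need Nallun (B3), but Nallun is never earned.
Nallun would need Kelrun, Irdumb, and Uletal (B8), but Irdumb is never earned.
Tovzel would need Nallun and Orbule (B2), but Nallun is never earned.
Sablun would need Kelrun, Tovzel, and Orbule (B11), but Tovzel is never earned.
Reached: Orbule and Renumb — 2 of the 6.

2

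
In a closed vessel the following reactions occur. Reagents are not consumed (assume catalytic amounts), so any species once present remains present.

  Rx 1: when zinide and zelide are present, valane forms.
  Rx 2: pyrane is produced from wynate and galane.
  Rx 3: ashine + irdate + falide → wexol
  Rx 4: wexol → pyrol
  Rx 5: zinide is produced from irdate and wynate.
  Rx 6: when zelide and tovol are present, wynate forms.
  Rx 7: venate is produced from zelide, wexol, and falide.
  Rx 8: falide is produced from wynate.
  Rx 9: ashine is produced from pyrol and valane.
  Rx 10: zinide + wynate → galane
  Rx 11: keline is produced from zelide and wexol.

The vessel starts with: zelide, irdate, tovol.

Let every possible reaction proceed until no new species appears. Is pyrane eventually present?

Yes

zelide and tovol present → wynate forms (Rx 6).
irdate and wynate present → zinide forms (Rx 5).
zinide and wynate present → galane forms (Rx 10).
wynate and galane present → pyrane forms (Rx 2).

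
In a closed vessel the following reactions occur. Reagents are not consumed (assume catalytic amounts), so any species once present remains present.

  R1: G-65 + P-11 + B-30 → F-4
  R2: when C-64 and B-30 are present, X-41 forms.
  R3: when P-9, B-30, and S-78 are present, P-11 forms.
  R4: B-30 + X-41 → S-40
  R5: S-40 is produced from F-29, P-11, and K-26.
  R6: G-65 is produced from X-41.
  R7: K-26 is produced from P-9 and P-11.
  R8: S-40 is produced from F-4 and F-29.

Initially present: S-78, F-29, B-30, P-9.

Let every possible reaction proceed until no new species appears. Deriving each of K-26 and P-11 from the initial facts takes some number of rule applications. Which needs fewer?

P-11

P-11: P-9, B-30, and S-78 present → P-11 forms (R3). [1 rule application]
K-26: P-9, B-30, and S-78 present → P-11 forms (R3). P-9 and P-11 present → K-26 forms (R7). [2 rule applications]
P-11 needs fewer.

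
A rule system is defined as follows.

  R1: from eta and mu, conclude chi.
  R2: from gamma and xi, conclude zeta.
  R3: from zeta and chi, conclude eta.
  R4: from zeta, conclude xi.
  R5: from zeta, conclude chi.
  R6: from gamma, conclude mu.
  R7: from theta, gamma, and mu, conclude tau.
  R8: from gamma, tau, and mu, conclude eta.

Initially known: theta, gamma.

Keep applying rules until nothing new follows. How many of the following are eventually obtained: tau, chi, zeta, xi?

gamma holds, so mu follows (R6).
theta, gamma, and mu hold, so tau follows (R7).
gamma, tau, and mu hold, so eta follows (R8).
From eta and mu, R1 gives chi.
tau: reached.
chi: reached.
zeta would need gamma and xi (R2), but xi is never established.
xi would need zeta (R4), but zeta is never established.
Reached: tau and chi — 2 of the 4.

2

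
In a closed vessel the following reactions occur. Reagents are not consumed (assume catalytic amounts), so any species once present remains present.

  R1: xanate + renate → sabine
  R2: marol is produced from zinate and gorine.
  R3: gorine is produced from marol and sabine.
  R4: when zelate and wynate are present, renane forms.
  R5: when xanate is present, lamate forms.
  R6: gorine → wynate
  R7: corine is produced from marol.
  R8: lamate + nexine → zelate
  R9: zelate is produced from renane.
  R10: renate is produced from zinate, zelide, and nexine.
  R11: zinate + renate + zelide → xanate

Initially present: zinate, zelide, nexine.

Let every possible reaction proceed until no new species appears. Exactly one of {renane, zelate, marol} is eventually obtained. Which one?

zinate, zelide, and nexine present → renate forms (R10).
zinate, renate, and zelide present → xanate forms (R11).
xanate present → lamate forms (R5).
lamate and nexine present → zelate forms (R8).
marol would need zinate and gorine (R2), but gorine never forms. renane would need zelate and wynate (R4), but wynate never forms.

zelate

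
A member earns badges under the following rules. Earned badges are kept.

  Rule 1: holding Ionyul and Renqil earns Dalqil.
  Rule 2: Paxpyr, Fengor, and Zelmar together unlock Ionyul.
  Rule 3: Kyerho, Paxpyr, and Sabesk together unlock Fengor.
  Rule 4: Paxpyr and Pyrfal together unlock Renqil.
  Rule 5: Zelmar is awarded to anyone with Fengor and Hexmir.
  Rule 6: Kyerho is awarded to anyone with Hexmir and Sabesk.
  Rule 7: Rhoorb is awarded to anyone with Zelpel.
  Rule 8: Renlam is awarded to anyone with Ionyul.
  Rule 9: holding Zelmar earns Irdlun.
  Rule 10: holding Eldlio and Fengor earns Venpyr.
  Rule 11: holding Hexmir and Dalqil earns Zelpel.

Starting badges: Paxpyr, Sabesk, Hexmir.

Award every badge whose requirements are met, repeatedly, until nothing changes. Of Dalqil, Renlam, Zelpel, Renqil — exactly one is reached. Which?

With Hexmir and Sabesk, Kyerho is earned (Rule 6).
With Kyerho, Paxpyr, and Sabesk, Fengor is earned (Rule 3).
With Fengor and Hexmir, Zelmar is earned (Rule 5).
With Paxpyr, Fengor, and Zelmar, Ionyul is earned (Rule 2).
With Ionyul, Renlam is earned (Rule 8).
Dalqil would need Ionyul and Renqil (Rule 1), but Renqil is never earned. Renqil would need Paxpyr and Pyrfal (Rule 4), but Pyrfal is never earned. Zelpel would need Hexmir and Dalqil (Rule 11), but Dalqil is never earned.

Renlam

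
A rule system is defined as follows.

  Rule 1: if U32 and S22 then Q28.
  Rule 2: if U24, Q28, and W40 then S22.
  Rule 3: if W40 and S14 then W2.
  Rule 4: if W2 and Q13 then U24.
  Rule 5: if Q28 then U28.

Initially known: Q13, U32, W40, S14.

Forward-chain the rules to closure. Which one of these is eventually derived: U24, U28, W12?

W40 and S14 hold, so W2 follows (Rule 3).
W2 and Q13 hold, so U24 follows (Rule 4).
No rule produces W12, and it is not given. U28 would need Q28 (Rule 5), but Q28 is never established.

U24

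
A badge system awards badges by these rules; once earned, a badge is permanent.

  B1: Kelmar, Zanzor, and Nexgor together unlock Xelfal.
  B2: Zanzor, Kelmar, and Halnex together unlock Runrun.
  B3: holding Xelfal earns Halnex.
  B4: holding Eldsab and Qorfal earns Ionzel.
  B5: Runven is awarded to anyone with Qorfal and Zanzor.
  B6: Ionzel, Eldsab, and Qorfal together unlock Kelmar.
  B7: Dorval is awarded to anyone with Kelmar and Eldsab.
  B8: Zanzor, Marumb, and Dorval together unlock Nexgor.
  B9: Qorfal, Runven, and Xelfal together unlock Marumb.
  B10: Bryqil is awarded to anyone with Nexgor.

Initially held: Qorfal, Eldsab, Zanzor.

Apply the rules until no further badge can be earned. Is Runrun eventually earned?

No

Runrun would need Zanzor, Kelmar, and Halnex (B2), but Halnex is never earned.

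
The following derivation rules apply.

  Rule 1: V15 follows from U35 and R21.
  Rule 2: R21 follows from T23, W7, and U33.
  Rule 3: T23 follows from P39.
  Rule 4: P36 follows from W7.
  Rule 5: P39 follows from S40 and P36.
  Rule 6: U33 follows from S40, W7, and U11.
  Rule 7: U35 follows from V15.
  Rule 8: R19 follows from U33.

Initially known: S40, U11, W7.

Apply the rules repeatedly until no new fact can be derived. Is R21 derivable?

From S40, W7, and U11, Rule 6 gives U33.
W7 holds, so P36 follows (Rule 4).
From S40 and P36, Rule 5 gives P39.
P39 holds, so T23 follows (Rule 3).
From T23, W7, and U33, Rule 2 gives R21.

Yes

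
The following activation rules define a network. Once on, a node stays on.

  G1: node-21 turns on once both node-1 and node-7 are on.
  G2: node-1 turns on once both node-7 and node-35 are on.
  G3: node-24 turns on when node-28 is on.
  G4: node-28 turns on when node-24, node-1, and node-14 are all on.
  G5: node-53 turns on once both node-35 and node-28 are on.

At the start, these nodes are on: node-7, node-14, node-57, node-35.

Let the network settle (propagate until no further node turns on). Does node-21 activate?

Yes

G2: node-7 and node-35 on → node-1 on.
G1: node-1 and node-7 on → node-21 on.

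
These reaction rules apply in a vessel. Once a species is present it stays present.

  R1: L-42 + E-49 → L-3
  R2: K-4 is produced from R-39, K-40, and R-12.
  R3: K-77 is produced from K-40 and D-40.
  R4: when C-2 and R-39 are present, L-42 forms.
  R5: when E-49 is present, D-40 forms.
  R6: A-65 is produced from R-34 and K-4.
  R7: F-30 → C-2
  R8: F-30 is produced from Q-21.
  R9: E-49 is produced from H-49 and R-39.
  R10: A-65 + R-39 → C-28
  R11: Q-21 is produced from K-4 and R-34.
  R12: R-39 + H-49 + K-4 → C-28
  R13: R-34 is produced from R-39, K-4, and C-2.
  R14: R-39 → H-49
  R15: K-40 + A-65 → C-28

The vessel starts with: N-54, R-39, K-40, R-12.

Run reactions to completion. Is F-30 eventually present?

F-30 would need Q-21 (R8), but Q-21 never forms.

No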